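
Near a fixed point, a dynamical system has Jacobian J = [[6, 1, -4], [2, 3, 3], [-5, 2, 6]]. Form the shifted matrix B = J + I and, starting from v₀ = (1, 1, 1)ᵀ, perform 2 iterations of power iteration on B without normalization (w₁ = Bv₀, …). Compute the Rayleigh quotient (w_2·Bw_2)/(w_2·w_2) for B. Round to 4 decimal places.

B = J + I has rows (7, 1, -4); (2, 4, 3); (-5, 2, 7)
w1 = Bv₀ = (7·1 + 1·1 + (-4)·1; 2·1 + 4·1 + 3·1; (-5)·1 + 2·1 + 7·1) = (4, 9, 4)
w2 = Bw1 = (7·4 + 1·9 + (-4)·4; 2·4 + 4·9 + 3·4; (-5)·4 + 2·9 + 7·4) = (21, 56, 26)
Bw2 = (99, 344, 189)
w2·Bw2 = 26257; w2·w2 = 4253; μ ≈ 26257/4253 = 6.1738

μ ≈ 6.1738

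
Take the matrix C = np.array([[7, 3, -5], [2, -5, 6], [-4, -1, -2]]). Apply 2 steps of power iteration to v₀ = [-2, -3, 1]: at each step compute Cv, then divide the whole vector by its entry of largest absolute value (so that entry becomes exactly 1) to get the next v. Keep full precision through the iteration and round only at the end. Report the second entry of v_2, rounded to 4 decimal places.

0.4579

Cv0 = (-28.00000, 17.00000, 9.00000); divide by -28.00000 → v1 = (1.00000, -0.60714, -0.32143)
Cv1 = (6.78571, 3.10714, -2.75000); divide by 6.78571 → v2 = (1.00000, 0.45789, -0.40526)
Requested entry of v2: -87/-190 = 0.4579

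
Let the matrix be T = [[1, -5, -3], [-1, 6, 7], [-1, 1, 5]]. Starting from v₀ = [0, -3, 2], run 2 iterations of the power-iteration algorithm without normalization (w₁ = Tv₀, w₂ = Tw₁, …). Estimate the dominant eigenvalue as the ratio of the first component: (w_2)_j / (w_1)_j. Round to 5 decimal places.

w1 = Tv₀ = (1·0 + (-5)·(-3) + (-3)·2; (-1)·0 + 6·(-3) + 7·2; (-1)·0 + 1·(-3) + 5·2) = (9, -4, 7)
w2 = Tw1 = (1·9 + (-5)·(-4) + (-3)·7; (-1)·9 + 6·(-4) + 7·7; (-1)·9 + 1·(-4) + 5·7) = (8, 16, 22)
Ratio at component: 8 / 9 = 0.88889

0.88889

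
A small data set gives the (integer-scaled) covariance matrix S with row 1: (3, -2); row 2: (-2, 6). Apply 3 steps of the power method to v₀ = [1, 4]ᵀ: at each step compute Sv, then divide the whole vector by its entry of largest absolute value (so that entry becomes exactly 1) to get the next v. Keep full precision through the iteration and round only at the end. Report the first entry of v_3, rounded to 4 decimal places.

Sv0 = (-5.00000, 22.00000); divide by 22.00000 → v1 = (-0.22727, 1.00000)
Sv1 = (-2.68182, 6.45455); divide by 6.45455 → v2 = (-0.41549, 1.00000)
Sv2 = (-3.24648, 6.83099); divide by 6.83099 → v3 = (-0.47526, 1.00000)
Requested entry of v3: -461/970 = -0.4753

-0.4753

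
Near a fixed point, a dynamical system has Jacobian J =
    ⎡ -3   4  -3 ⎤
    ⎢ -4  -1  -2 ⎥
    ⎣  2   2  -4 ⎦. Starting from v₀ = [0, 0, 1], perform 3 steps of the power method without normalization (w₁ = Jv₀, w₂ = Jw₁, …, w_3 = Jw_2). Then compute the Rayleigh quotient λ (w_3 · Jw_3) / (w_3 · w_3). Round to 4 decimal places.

w1 = Jv₀ = (-3, -2, -4)
w2 = Jw1 = (13, 22, 6)
w3 = Jw2 = (31, -86, 46)
Jw3 = (-575, -130, -294)
w3·Jw3 = 31·(-575) + (-86)·(-130) + 46·(-294) = -20169; w3·w3 = 31·31 + (-86)·(-86) + 46·46 = 10473
λ ≈ -20169/10473 = -1.9258

-1.9258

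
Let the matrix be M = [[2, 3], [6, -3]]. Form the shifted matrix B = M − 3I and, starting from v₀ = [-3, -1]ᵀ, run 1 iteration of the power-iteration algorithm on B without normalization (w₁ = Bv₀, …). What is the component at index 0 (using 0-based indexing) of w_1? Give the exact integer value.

B = M − 3I has rows (-1, 3); (6, -6)
w1 = Bv₀ = (0, -12)
Requested component of w1: 0

0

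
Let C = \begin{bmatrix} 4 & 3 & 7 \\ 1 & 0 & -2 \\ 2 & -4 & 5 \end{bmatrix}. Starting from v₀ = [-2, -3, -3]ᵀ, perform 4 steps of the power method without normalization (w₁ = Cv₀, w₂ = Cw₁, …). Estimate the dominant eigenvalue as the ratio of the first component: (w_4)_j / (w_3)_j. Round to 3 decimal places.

w1 = Cv₀ = (4·(-2) + 3·(-3) + 7·(-3); 1·(-2) + 0·(-3) + (-2)·(-3); 2·(-2) + (-4)·(-3) + 5·(-3)) = (-38, 4, -7)
w2 = Cw1 = (4·(-38) + 3·4 + 7·(-7); 1·(-38) + 0·4 + (-2)·(-7); 2·(-38) + (-4)·4 + 5·(-7)) = (-189, -24, -127)
w3 = Cw2 = (-1717, 65, -917)
w4 = Cw3 = (-13092, 117, -8279)
Ratio at component: -13092 / -1717 = 7.625

λ ≈ 7.625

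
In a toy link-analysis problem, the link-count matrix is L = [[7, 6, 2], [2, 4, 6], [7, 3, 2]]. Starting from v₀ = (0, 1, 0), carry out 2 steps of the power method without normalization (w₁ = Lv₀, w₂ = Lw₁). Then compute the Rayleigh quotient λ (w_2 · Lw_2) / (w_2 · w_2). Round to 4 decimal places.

13.0429

w1 = Lv₀ = (6, 4, 3)
w2 = Lw1 = (72, 46, 60)
Lw2 = (900, 688, 762)
w2·Lw2 = 72·900 + 46·688 + 60·762 = 142168; w2·w2 = 72·72 + 46·46 + 60·60 = 10900
λ ≈ 142168/10900 = 13.0429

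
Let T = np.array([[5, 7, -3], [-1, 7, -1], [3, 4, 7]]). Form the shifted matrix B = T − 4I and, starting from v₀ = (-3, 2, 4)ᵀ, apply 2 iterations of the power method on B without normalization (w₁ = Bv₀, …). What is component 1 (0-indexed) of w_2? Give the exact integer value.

B = T − 4I has rows (1, 7, -3); (-1, 3, -1); (3, 4, 3)
w1 = Bv₀ = (1·(-3) + 7·2 + (-3)·4; (-1)·(-3) + 3·2 + (-1)·4; 3·(-3) + 4·2 + 3·4) = (-1, 5, 11)
w2 = Bw1 = (1·(-1) + 7·5 + (-3)·11; (-1)·(-1) + 3·5 + (-1)·11; 3·(-1) + 4·5 + 3·11) = (1, 5, 50)
Requested component of w2: 5

5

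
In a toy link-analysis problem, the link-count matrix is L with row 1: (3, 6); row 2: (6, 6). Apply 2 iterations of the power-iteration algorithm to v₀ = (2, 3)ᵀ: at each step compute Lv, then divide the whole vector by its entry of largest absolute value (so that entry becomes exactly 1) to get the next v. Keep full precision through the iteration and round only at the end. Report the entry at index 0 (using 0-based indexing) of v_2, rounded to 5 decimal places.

Lv0 = (24.000000, 30.000000); divide by 30.000000 → v1 = (0.800000, 1.000000)
Lv1 = (8.400000, 10.800000); divide by 10.800000 → v2 = (0.777778, 1.000000)
Requested entry of v2: 252/324 = 0.77778

0.77778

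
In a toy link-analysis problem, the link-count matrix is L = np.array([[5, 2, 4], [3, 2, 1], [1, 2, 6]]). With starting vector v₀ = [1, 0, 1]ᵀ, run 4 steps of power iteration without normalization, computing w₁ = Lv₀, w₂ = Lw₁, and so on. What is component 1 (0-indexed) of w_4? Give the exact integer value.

w1 = Lv₀ = (9, 4, 7)
w2 = Lw1 = (81, 42, 59)
w3 = Lw2 = (725, 386, 519)
w4 = Lw3 = (6473, 3466, 4611)
The requested component of w4 is 3466.

3466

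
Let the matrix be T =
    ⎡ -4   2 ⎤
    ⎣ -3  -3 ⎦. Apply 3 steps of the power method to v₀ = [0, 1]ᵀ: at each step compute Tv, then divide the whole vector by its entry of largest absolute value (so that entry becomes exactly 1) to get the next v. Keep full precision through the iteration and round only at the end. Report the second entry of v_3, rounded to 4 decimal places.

Tv0 = (2.00000, -3.00000); divide by -3.00000 → v1 = (-0.66667, 1.00000)
Tv1 = (4.66667, -1.00000); divide by 4.66667 → v2 = (1.00000, -0.21429)
Tv2 = (-4.42857, -2.35714); divide by -4.42857 → v3 = (1.00000, 0.53226)
Requested entry of v3: 33/62 = 0.5323

0.5323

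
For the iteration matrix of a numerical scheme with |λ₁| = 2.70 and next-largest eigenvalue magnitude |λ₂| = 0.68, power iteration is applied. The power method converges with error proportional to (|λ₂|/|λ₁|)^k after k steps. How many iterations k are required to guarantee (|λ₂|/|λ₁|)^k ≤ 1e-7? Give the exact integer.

12

|λ₂/λ₁| = 0.68/2.70 = 0.25185
Need k ≥ ln(1e-7) / ln(0.25185) = -16.1181 / -1.3789 ≈ 11.689
Smallest integer k satisfying the bound: 12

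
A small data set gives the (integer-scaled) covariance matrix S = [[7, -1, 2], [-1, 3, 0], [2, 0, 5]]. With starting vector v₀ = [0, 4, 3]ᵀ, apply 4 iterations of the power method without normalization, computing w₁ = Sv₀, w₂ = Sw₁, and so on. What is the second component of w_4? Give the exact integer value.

w1 = Sv₀ = (2, 12, 15)
w2 = Sw1 = (32, 34, 79)
w3 = Sw2 = (348, 70, 459)
w4 = Sw3 = (3284, -138, 2991)
The requested component of w4 is -138.

-138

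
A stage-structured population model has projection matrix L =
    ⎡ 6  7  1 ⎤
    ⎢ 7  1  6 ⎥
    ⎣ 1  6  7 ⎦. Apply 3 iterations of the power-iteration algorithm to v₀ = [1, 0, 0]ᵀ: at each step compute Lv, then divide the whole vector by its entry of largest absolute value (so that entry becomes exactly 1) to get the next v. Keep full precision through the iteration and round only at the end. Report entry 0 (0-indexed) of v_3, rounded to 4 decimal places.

0.9686

Lv0 = (6.00000, 7.00000, 1.00000); divide by 7.00000 → v1 = (0.85714, 1.00000, 0.14286)
Lv1 = (12.28571, 7.85714, 7.85714); divide by 12.28571 → v2 = (1.00000, 0.63953, 0.63953)
Lv2 = (11.11628, 11.47674, 9.31395); divide by 11.47674 → v3 = (0.96859, 1.00000, 0.81155)
Requested entry of v3: 956/987 = 0.9686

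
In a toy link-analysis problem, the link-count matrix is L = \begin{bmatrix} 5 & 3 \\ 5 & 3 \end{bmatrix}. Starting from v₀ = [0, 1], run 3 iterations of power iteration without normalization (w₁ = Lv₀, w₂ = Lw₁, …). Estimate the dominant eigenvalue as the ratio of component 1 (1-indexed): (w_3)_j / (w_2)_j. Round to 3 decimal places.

λ ≈ 8.000

w1 = Lv₀ = (5·0 + 3·1; 5·0 + 3·1) = (3, 3)
w2 = Lw1 = (5·3 + 3·3; 5·3 + 3·3) = (24, 24)
w3 = Lw2 = (192, 192)
Ratio at component: 192 / 24 = 8.000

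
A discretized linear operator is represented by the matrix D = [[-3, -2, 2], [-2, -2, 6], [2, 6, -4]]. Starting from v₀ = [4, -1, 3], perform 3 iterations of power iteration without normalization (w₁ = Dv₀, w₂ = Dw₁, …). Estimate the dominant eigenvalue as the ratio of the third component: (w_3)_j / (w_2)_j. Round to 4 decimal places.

w1 = Dv₀ = ((-3)·4 + (-2)·(-1) + 2·3; (-2)·4 + (-2)·(-1) + 6·3; 2·4 + 6·(-1) + (-4)·3) = (-4, 12, -10)
w2 = Dw1 = ((-3)·(-4) + (-2)·12 + 2·(-10); (-2)·(-4) + (-2)·12 + 6·(-10); 2·(-4) + 6·12 + (-4)·(-10)) = (-32, -76, 104)
w3 = Dw2 = (456, 840, -936)
Ratio at component: -936 / 104 = -9.0000

λ ≈ -9.0000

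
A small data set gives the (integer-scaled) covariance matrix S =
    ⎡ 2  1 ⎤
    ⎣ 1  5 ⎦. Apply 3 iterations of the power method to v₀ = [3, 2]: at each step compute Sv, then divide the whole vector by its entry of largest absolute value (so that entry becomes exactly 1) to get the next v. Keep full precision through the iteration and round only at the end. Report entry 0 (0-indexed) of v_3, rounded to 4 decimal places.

Sv0 = (8.00000, 13.00000); divide by 13.00000 → v1 = (0.61538, 1.00000)
Sv1 = (2.23077, 5.61538); divide by 5.61538 → v2 = (0.39726, 1.00000)
Sv2 = (1.79452, 5.39726); divide by 5.39726 → v3 = (0.33249, 1.00000)
Requested entry of v3: 131/394 = 0.3325

0.3325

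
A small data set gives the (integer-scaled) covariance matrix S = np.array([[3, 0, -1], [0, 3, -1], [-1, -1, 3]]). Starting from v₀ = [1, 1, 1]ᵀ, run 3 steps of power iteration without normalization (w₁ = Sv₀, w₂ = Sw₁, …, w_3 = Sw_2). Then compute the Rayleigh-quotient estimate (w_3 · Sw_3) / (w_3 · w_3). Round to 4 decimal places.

4.2217

w1 = Sv₀ = (2, 2, 1)
w2 = Sw1 = (5, 5, -1)
w3 = Sw2 = (16, 16, -13)
Sw3 = (61, 61, -71)
w3·Sw3 = 16·61 + 16·61 + (-13)·(-71) = 2875; w3·w3 = 16·16 + 16·16 + (-13)·(-13) = 681
λ ≈ 2875/681 = 4.2217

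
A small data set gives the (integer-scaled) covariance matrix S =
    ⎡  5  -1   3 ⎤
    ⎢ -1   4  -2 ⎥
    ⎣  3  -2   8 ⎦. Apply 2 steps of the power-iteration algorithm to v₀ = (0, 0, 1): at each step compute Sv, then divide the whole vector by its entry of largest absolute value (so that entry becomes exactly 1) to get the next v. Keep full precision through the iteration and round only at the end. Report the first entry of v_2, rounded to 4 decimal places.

0.5325

Sv0 = (3.00000, -2.00000, 8.00000); divide by 8.00000 → v1 = (0.37500, -0.25000, 1.00000)
Sv1 = (5.12500, -3.37500, 9.62500); divide by 9.62500 → v2 = (0.53247, -0.35065, 1.00000)
Requested entry of v2: 41/77 = 0.5325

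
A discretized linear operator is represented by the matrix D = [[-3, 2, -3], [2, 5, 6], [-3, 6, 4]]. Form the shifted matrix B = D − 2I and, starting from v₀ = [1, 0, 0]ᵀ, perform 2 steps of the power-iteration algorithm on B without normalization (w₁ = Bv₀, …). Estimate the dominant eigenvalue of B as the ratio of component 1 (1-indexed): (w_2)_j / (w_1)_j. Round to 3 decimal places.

B = D − 2I has rows (-5, 2, -3); (2, 3, 6); (-3, 6, 2)
w1 = Bv₀ = ((-5)·1 + 2·0 + (-3)·0; 2·1 + 3·0 + 6·0; (-3)·1 + 6·0 + 2·0) = (-5, 2, -3)
w2 = Bw1 = ((-5)·(-5) + 2·2 + (-3)·(-3); 2·(-5) + 3·2 + 6·(-3); (-3)·(-5) + 6·2 + 2·(-3)) = (38, -22, 21)
Ratio: 38/-5 = -7.600

μ ≈ -7.600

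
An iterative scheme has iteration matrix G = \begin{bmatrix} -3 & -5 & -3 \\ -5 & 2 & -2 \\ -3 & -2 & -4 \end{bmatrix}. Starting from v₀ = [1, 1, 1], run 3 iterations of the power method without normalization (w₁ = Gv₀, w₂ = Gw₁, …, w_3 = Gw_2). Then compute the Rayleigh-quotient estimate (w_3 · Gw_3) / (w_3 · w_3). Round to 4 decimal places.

w1 = Gv₀ = (-11, -5, -9)
w2 = Gw1 = (85, 63, 79)
w3 = Gw2 = (-807, -457, -697)
Gw3 = (6797, 4515, 6123)
w3·Gw3 = (-807)·6797 + (-457)·4515 + (-697)·6123 = -11816265; w3·w3 = (-807)·(-807) + (-457)·(-457) + (-697)·(-697) = 1345907
λ ≈ -11816265/1345907 = -8.7794

λ ≈ -8.7794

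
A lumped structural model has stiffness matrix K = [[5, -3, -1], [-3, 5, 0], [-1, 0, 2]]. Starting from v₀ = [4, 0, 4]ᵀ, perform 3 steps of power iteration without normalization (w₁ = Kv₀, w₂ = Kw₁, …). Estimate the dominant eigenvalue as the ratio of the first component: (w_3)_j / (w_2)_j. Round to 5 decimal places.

7.96429

w1 = Kv₀ = (5·4 + (-3)·0 + (-1)·4; (-3)·4 + 5·0 + 0·4; (-1)·4 + 0·0 + 2·4) = (16, -12, 4)
w2 = Kw1 = (5·16 + (-3)·(-12) + (-1)·4; (-3)·16 + 5·(-12) + 0·4; (-1)·16 + 0·(-12) + 2·4) = (112, -108, -8)
w3 = Kw2 = (892, -876, -128)
Ratio at component: 892 / 112 = 7.96429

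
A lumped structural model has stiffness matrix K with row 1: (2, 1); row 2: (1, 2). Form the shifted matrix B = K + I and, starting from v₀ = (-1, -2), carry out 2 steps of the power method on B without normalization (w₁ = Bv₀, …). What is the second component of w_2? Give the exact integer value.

B = K + I has rows (3, 1); (1, 3)
w1 = Bv₀ = (-5, -7)
w2 = Bw1 = (-22, -26)
Requested component of w2: -26

-26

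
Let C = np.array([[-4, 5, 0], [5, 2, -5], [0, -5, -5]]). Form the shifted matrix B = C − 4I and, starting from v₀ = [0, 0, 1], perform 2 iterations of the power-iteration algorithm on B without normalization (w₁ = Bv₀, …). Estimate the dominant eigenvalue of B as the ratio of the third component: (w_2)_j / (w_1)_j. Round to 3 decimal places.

μ ≈ -11.778

B = C − 4I has rows (-8, 5, 0); (5, -2, -5); (0, -5, -9)
w1 = Bv₀ = (0, -5, -9)
w2 = Bw1 = (-25, 55, 106)
Ratio: 106/-9 = -11.778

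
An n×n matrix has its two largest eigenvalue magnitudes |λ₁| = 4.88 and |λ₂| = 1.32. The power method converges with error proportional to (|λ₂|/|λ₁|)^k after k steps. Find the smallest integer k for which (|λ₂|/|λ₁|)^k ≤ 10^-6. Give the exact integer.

11

|λ₂/λ₁| = 1.32/4.88 = 0.27049
Need k ≥ ln(10^-6) / ln(0.27049) = -13.8155 / -1.3075 ≈ 10.566
Smallest integer k satisfying the bound: 11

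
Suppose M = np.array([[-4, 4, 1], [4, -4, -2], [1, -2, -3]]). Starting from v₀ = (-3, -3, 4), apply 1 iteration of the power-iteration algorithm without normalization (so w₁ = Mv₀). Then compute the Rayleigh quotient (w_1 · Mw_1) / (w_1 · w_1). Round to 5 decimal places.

-7.32298

w1 = Mv₀ = ((-4)·(-3) + 4·(-3) + 1·4; 4·(-3) + (-4)·(-3) + (-2)·4; 1·(-3) + (-2)·(-3) + (-3)·4) = (4, -8, -9)
Mw1 = (-57, 66, 47)
w1·Mw1 = 4·(-57) + (-8)·66 + (-9)·47 = -1179; w1·w1 = 4·4 + (-8)·(-8) + (-9)·(-9) = 161
λ ≈ -1179/161 = -7.32298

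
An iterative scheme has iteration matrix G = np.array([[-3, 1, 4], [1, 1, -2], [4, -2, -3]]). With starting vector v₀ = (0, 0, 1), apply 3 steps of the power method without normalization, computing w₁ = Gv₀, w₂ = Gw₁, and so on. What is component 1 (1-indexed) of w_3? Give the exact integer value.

w1 = Gv₀ = (4, -2, -3)
w2 = Gw1 = (-26, 8, 29)
w3 = Gw2 = (202, -76, -207)
The requested component of w3 is 202.

202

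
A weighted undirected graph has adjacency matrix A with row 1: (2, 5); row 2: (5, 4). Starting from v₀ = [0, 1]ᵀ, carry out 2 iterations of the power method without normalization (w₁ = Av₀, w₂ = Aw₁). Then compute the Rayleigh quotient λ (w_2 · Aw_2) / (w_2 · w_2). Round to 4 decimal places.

w1 = Av₀ = (2·0 + 5·1; 5·0 + 4·1) = (5, 4)
w2 = Aw1 = (2·5 + 5·4; 5·5 + 4·4) = (30, 41)
Aw2 = (265, 314)
w2·Aw2 = 30·265 + 41·314 = 20824; w2·w2 = 30·30 + 41·41 = 2581
λ ≈ 20824/2581 = 8.0682

8.0682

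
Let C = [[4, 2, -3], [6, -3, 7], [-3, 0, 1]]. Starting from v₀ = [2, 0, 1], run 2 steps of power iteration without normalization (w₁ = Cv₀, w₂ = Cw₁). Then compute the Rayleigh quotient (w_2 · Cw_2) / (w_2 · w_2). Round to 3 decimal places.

λ ≈ -0.897

w1 = Cv₀ = (4·2 + 2·0 + (-3)·1; 6·2 + (-3)·0 + 7·1; (-3)·2 + 0·0 + 1·1) = (5, 19, -5)
w2 = Cw1 = (4·5 + 2·19 + (-3)·(-5); 6·5 + (-3)·19 + 7·(-5); (-3)·5 + 0·19 + 1·(-5)) = (73, -62, -20)
Cw2 = (228, 484, -239)
w2·Cw2 = 73·228 + (-62)·484 + (-20)·(-239) = -8584; w2·w2 = 73·73 + (-62)·(-62) + (-20)·(-20) = 9573
λ ≈ -8584/9573 = -0.897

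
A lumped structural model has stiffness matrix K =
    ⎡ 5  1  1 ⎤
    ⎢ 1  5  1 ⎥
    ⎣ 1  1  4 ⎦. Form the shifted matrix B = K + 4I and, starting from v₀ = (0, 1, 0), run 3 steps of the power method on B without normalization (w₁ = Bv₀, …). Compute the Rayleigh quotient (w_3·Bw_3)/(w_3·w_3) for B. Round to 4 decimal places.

μ ≈ 10.1820

B = K + 4I has rows (9, 1, 1); (1, 9, 1); (1, 1, 8)
w1 = Bv₀ = (9·0 + 1·1 + 1·0; 1·0 + 9·1 + 1·0; 1·0 + 1·1 + 8·0) = (1, 9, 1)
w2 = Bw1 = (9·1 + 1·9 + 1·1; 1·1 + 9·9 + 1·1; 1·1 + 1·9 + 8·1) = (19, 83, 18)
w3 = Bw2 = (272, 784, 246)
Bw3 = (3478, 7574, 3024)
w3·Bw3 = 7627936; w3·w3 = 749156; μ ≈ 7627936/749156 = 10.1820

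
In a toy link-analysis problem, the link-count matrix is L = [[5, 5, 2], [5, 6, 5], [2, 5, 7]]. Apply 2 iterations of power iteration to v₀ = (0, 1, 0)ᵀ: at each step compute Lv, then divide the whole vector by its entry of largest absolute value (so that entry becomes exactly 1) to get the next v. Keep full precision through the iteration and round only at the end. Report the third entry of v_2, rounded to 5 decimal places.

Lv0 = (5.000000, 6.000000, 5.000000); divide by 6.000000 → v1 = (0.833333, 1.000000, 0.833333)
Lv1 = (10.833333, 14.333333, 12.500000); divide by 14.333333 → v2 = (0.755814, 1.000000, 0.872093)
Requested entry of v2: 75/86 = 0.87209

0.87209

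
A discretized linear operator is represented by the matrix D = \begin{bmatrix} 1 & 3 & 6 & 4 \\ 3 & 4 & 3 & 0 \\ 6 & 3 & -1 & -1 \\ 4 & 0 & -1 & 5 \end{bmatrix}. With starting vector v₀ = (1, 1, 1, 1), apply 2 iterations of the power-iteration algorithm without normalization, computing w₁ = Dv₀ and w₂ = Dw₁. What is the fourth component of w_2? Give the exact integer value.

w1 = Dv₀ = (1·1 + 3·1 + 6·1 + 4·1; 3·1 + 4·1 + 3·1 + 0·1; 6·1 + 3·1 + (-1)·1 + (-1)·1; 4·1 + 0·1 + (-1)·1 + 5·1) = (14, 10, 7, 8)
w2 = Dw1 = (1·14 + 3·10 + 6·7 + 4·8; 3·14 + 4·10 + 3·7 + 0·8; 6·14 + 3·10 + (-1)·7 + (-1)·8; 4·14 + 0·10 + (-1)·7 + 5·8) = (118, 103, 99, 89)
The requested component of w2 is 89.

89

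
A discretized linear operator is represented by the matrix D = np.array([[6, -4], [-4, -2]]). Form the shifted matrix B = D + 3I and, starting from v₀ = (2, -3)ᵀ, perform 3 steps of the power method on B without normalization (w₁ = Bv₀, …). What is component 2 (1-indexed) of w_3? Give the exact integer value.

B = D + 3I has rows (9, -4); (-4, 1)
w1 = Bv₀ = (9·2 + (-4)·(-3); (-4)·2 + 1·(-3)) = (30, -11)
w2 = Bw1 = (9·30 + (-4)·(-11); (-4)·30 + 1·(-11)) = (314, -131)
w3 = Bw2 = (3350, -1387)
Requested component of w3: -1387

-1387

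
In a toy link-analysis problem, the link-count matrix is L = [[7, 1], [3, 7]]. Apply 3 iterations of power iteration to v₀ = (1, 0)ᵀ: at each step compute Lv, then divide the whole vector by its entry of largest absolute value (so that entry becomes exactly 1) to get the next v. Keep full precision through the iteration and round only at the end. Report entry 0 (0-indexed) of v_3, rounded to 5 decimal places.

0.90222

Lv0 = (7.000000, 3.000000); divide by 7.000000 → v1 = (1.000000, 0.428571)
Lv1 = (7.428571, 6.000000); divide by 7.428571 → v2 = (1.000000, 0.807692)
Lv2 = (7.807692, 8.653846); divide by 8.653846 → v3 = (0.902222, 1.000000)
Requested entry of v3: 406/450 = 0.90222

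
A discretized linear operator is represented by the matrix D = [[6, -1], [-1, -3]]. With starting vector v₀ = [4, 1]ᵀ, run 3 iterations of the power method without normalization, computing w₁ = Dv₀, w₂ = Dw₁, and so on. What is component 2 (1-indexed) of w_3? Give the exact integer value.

w1 = Dv₀ = (6·4 + (-1)·1; (-1)·4 + (-3)·1) = (23, -7)
w2 = Dw1 = (6·23 + (-1)·(-7); (-1)·23 + (-3)·(-7)) = (145, -2)
w3 = Dw2 = (872, -139)
The requested component of w3 is -139.

-139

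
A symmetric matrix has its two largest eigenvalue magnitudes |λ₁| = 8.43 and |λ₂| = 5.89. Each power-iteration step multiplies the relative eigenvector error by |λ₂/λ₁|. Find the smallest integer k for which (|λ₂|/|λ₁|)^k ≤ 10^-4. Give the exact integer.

|λ₂/λ₁| = 5.89/8.43 = 0.69870
Need k ≥ ln(10^-4) / ln(0.69870) = -9.2103 / -0.3585 ≈ 25.688
Smallest integer k satisfying the bound: 26

26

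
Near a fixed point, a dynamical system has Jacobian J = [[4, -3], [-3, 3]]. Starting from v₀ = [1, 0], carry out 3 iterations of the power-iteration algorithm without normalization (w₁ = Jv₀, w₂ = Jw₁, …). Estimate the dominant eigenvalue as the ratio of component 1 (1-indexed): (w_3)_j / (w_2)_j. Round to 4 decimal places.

λ ≈ 6.5200

w1 = Jv₀ = (4, -3)
w2 = Jw1 = (25, -21)
w3 = Jw2 = (163, -138)
Ratio at component: 163 / 25 = 6.5200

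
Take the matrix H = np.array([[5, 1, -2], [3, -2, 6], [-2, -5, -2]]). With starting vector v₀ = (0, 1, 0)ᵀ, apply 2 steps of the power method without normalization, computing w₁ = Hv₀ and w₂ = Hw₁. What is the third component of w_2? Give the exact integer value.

18

w1 = Hv₀ = (5·0 + 1·1 + (-2)·0; 3·0 + (-2)·1 + 6·0; (-2)·0 + (-5)·1 + (-2)·0) = (1, -2, -5)
w2 = Hw1 = (5·1 + 1·(-2) + (-2)·(-5); 3·1 + (-2)·(-2) + 6·(-5); (-2)·1 + (-5)·(-2) + (-2)·(-5)) = (13, -23, 18)
The requested component of w2 is 18.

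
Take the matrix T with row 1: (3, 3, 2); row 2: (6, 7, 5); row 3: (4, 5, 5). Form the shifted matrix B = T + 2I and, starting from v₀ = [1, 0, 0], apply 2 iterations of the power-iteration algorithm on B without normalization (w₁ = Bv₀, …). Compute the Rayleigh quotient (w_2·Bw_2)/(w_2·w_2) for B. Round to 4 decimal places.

B = T + 2I has rows (5, 3, 2); (6, 9, 5); (4, 5, 7)
w1 = Bv₀ = (5·1 + 3·0 + 2·0; 6·1 + 9·0 + 5·0; 4·1 + 5·0 + 7·0) = (5, 6, 4)
w2 = Bw1 = (5·5 + 3·6 + 2·4; 6·5 + 9·6 + 5·4; 4·5 + 5·6 + 7·4) = (51, 104, 78)
Bw2 = (723, 1632, 1270)
w2·Bw2 = 305661; w2·w2 = 19501; μ ≈ 305661/19501 = 15.6741

μ ≈ 15.6741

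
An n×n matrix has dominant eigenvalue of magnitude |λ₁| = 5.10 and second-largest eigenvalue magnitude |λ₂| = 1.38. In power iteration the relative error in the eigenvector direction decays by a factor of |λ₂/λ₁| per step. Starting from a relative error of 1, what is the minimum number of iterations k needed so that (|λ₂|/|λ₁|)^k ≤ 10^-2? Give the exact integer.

|λ₂/λ₁| = 1.38/5.10 = 0.27059
Need k ≥ ln(10^-2) / ln(0.27059) = -4.6052 / -1.3072 ≈ 3.523
Smallest integer k satisfying the bound: 4

4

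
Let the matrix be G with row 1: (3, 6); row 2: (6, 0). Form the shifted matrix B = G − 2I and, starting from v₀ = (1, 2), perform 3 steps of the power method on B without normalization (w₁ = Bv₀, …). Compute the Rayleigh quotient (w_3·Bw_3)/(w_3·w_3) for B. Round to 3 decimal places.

B = G − 2I has rows (1, 6); (6, -2)
w1 = Bv₀ = (13, 2)
w2 = Bw1 = (25, 74)
w3 = Bw2 = (469, 2)
Bw3 = (481, 2810)
w3·Bw3 = 231209; w3·w3 = 219965; μ ≈ 231209/219965 = 1.051

μ ≈ 1.051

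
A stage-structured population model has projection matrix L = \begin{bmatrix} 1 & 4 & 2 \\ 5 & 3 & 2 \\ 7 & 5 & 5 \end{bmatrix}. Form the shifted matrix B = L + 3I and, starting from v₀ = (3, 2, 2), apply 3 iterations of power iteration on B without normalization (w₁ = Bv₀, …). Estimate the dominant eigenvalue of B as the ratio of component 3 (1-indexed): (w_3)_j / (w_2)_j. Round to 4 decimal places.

μ ≈ 14.0057

B = L + 3I has rows (4, 4, 2); (5, 6, 2); (7, 5, 8)
w1 = Bv₀ = (4·3 + 4·2 + 2·2; 5·3 + 6·2 + 2·2; 7·3 + 5·2 + 8·2) = (24, 31, 47)
w2 = Bw1 = (4·24 + 4·31 + 2·47; 5·24 + 6·31 + 2·47; 7·24 + 5·31 + 8·47) = (314, 400, 699)
w3 = Bw2 = (4254, 5368, 9790)
Ratio: 9790/699 = 14.0057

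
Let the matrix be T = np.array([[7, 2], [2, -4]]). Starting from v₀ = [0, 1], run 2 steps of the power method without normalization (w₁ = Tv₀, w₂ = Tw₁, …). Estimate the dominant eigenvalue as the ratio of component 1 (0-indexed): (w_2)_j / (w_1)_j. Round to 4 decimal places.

λ ≈ -5.0000

w1 = Tv₀ = (7·0 + 2·1; 2·0 + (-4)·1) = (2, -4)
w2 = Tw1 = (7·2 + 2·(-4); 2·2 + (-4)·(-4)) = (6, 20)
Ratio at component: 20 / -4 = -5.0000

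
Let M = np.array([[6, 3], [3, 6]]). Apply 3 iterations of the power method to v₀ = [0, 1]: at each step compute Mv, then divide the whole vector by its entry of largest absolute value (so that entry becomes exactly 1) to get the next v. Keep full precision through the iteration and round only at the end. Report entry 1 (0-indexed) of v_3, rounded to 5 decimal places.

Mv0 = (3.000000, 6.000000); divide by 6.000000 → v1 = (0.500000, 1.000000)
Mv1 = (6.000000, 7.500000); divide by 7.500000 → v2 = (0.800000, 1.000000)
Mv2 = (7.800000, 8.400000); divide by 8.400000 → v3 = (0.928571, 1.000000)
Requested entry of v3: 378/378 = 1.00000

1.00000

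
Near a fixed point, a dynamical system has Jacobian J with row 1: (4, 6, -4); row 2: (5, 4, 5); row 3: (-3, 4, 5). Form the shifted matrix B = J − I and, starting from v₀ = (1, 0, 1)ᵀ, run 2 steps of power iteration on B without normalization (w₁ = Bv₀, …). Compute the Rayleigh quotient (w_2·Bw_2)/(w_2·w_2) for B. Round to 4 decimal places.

μ ≈ 5.5265

B = J − I has rows (3, 6, -4); (5, 3, 5); (-3, 4, 4)
w1 = Bv₀ = (-1, 10, 1)
w2 = Bw1 = (53, 30, 47)
Bw2 = (151, 590, 149)
w2·Bw2 = 32706; w2·w2 = 5918; μ ≈ 32706/5918 = 5.5265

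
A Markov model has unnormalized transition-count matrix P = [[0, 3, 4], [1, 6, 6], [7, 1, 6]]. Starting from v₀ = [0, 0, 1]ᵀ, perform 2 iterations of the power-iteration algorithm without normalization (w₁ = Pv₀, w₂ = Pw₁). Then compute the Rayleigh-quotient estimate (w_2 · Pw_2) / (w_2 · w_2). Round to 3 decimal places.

11.769

w1 = Pv₀ = (0·0 + 3·0 + 4·1; 1·0 + 6·0 + 6·1; 7·0 + 1·0 + 6·1) = (4, 6, 6)
w2 = Pw1 = (0·4 + 3·6 + 4·6; 1·4 + 6·6 + 6·6; 7·4 + 1·6 + 6·6) = (42, 76, 70)
Pw2 = (508, 918, 790)
w2·Pw2 = 42·508 + 76·918 + 70·790 = 146404; w2·w2 = 42·42 + 76·76 + 70·70 = 12440
λ ≈ 146404/12440 = 11.769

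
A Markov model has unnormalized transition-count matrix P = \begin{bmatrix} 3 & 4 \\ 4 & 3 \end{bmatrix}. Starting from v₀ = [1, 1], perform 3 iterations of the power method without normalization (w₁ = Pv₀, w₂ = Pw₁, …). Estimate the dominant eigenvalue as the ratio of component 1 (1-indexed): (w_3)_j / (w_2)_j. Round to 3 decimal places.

λ ≈ 7.000

w1 = Pv₀ = (3·1 + 4·1; 4·1 + 3·1) = (7, 7)
w2 = Pw1 = (3·7 + 4·7; 4·7 + 3·7) = (49, 49)
w3 = Pw2 = (343, 343)
Ratio at component: 343 / 49 = 7.000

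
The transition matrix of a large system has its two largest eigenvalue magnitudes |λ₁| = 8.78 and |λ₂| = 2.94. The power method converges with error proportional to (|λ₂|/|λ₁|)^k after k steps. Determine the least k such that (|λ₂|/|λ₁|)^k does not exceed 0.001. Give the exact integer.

|λ₂/λ₁| = 2.94/8.78 = 0.33485
Need k ≥ ln(0.001) / ln(0.33485) = -6.9078 / -1.0941 ≈ 6.314
Smallest integer k satisfying the bound: 7

7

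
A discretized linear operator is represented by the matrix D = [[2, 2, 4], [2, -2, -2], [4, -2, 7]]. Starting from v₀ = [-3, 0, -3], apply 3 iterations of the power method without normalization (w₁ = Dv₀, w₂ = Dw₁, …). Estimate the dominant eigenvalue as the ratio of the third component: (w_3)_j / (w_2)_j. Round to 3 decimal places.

w1 = Dv₀ = (2·(-3) + 2·0 + 4·(-3); 2·(-3) + (-2)·0 + (-2)·(-3); 4·(-3) + (-2)·0 + 7·(-3)) = (-18, 0, -33)
w2 = Dw1 = (2·(-18) + 2·0 + 4·(-33); 2·(-18) + (-2)·0 + (-2)·(-33); 4·(-18) + (-2)·0 + 7·(-33)) = (-168, 30, -303)
w3 = Dw2 = (-1488, 210, -2853)
Ratio at component: -2853 / -303 = 9.416

9.416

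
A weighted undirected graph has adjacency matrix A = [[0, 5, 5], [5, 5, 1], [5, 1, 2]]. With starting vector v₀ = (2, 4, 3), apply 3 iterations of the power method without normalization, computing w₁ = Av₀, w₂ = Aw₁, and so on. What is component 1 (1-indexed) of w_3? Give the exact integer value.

3040

w1 = Av₀ = (0·2 + 5·4 + 5·3; 5·2 + 5·4 + 1·3; 5·2 + 1·4 + 2·3) = (35, 33, 20)
w2 = Aw1 = (0·35 + 5·33 + 5·20; 5·35 + 5·33 + 1·20; 5·35 + 1·33 + 2·20) = (265, 360, 248)
w3 = Aw2 = (3040, 3373, 2181)
The requested component of w3 is 3040.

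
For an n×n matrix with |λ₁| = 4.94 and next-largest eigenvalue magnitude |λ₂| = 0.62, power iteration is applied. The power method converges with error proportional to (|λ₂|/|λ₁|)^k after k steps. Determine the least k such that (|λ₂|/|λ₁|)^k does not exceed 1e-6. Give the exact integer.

|λ₂/λ₁| = 0.62/4.94 = 0.12551
Need k ≥ ln(1e-6) / ln(0.12551) = -13.8155 / -2.0754 ≈ 6.657
Smallest integer k satisfying the bound: 7

7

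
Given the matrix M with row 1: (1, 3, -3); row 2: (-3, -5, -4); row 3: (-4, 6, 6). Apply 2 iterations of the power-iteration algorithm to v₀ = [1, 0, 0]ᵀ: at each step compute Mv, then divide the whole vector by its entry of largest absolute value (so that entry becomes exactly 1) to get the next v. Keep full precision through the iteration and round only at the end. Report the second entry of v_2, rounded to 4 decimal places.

Mv0 = (1.00000, -3.00000, -4.00000); divide by -4.00000 → v1 = (-0.25000, 0.75000, 1.00000)
Mv1 = (-1.00000, -7.00000, 11.50000); divide by 11.50000 → v2 = (-0.08696, -0.60870, 1.00000)
Requested entry of v2: 28/-46 = -0.6087

-0.6087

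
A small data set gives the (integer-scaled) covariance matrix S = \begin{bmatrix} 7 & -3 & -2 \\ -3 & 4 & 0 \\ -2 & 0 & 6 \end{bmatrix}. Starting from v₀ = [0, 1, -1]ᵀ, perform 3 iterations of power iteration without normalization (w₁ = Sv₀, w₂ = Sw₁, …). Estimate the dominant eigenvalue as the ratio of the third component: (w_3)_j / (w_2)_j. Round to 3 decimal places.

λ ≈ 5.588

w1 = Sv₀ = (7·0 + (-3)·1 + (-2)·(-1); (-3)·0 + 4·1 + 0·(-1); (-2)·0 + 0·1 + 6·(-1)) = (-1, 4, -6)
w2 = Sw1 = (7·(-1) + (-3)·4 + (-2)·(-6); (-3)·(-1) + 4·4 + 0·(-6); (-2)·(-1) + 0·4 + 6·(-6)) = (-7, 19, -34)
w3 = Sw2 = (-38, 97, -190)
Ratio at component: -190 / -34 = 5.588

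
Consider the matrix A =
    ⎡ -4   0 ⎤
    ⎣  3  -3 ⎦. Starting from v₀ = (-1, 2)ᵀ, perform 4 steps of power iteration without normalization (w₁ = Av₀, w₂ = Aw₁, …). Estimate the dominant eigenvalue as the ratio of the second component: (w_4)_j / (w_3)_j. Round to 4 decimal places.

-4.1636

w1 = Av₀ = (4, -9)
w2 = Aw1 = (-16, 39)
w3 = Aw2 = (64, -165)
w4 = Aw3 = (-256, 687)
Ratio at component: 687 / -165 = -4.1636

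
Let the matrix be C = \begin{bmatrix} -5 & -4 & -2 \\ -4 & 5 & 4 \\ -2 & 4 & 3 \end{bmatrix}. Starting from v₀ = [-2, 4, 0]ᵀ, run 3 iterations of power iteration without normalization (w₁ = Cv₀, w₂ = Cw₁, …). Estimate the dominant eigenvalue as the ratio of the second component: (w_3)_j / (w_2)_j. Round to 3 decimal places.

λ ≈ 10.016

w1 = Cv₀ = ((-5)·(-2) + (-4)·4 + (-2)·0; (-4)·(-2) + 5·4 + 4·0; (-2)·(-2) + 4·4 + 3·0) = (-6, 28, 20)
w2 = Cw1 = ((-5)·(-6) + (-4)·28 + (-2)·20; (-4)·(-6) + 5·28 + 4·20; (-2)·(-6) + 4·28 + 3·20) = (-122, 244, 184)
w3 = Cw2 = (-734, 2444, 1772)
Ratio at component: 2444 / 244 = 10.016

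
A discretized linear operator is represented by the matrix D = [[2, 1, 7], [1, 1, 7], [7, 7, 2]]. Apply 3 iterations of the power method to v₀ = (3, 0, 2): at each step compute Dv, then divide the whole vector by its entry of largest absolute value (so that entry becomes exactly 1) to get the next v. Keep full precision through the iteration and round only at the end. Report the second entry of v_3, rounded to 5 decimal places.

0.69968

Dv0 = (20.000000, 17.000000, 25.000000); divide by 25.000000 → v1 = (0.800000, 0.680000, 1.000000)
Dv1 = (9.280000, 8.480000, 12.360000); divide by 12.360000 → v2 = (0.750809, 0.686084, 1.000000)
Dv2 = (9.187702, 8.436893, 12.058252); divide by 12.058252 → v3 = (0.761943, 0.699678, 1.000000)
Requested entry of v3: 2607/3726 = 0.69968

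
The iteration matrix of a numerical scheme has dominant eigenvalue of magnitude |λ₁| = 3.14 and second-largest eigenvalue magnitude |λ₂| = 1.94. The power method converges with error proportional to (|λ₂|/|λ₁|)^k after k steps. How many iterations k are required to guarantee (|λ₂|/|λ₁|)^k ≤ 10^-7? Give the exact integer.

34

|λ₂/λ₁| = 1.94/3.14 = 0.61783
Need k ≥ ln(10^-7) / ln(0.61783) = -16.1181 / -0.4815 ≈ 33.472
Smallest integer k satisfying the bound: 34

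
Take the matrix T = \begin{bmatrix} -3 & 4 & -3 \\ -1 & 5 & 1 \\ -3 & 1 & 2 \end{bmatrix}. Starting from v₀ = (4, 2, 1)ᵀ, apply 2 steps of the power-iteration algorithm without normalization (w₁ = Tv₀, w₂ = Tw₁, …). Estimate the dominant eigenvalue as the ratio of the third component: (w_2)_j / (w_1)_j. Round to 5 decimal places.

w1 = Tv₀ = (-7, 7, -8)
w2 = Tw1 = (73, 34, 12)
Ratio at component: 12 / -8 = -1.50000

λ ≈ -1.50000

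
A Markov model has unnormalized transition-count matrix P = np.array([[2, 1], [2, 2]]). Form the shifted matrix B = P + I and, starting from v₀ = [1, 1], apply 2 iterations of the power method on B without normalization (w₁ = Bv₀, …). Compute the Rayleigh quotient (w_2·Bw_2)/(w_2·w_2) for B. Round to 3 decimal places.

4.434

B = P + I has rows (3, 1); (2, 3)
w1 = Bv₀ = (3·1 + 1·1; 2·1 + 3·1) = (4, 5)
w2 = Bw1 = (3·4 + 1·5; 2·4 + 3·5) = (17, 23)
Bw2 = (74, 103)
w2·Bw2 = 3627; w2·w2 = 818; μ ≈ 3627/818 = 4.434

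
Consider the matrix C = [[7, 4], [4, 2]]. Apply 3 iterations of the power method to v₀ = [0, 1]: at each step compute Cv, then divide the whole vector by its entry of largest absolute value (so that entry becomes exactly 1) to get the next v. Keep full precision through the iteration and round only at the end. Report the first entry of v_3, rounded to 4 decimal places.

1.0000

Cv0 = (4.00000, 2.00000); divide by 4.00000 → v1 = (1.00000, 0.50000)
Cv1 = (9.00000, 5.00000); divide by 9.00000 → v2 = (1.00000, 0.55556)
Cv2 = (9.22222, 5.11111); divide by 9.22222 → v3 = (1.00000, 0.55422)
Requested entry of v3: 332/332 = 1.0000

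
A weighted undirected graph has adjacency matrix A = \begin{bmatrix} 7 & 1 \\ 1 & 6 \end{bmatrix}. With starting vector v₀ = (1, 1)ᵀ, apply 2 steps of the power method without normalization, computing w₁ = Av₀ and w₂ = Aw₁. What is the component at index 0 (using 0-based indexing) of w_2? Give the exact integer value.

63

w1 = Av₀ = (7·1 + 1·1; 1·1 + 6·1) = (8, 7)
w2 = Aw1 = (7·8 + 1·7; 1·8 + 6·7) = (63, 50)
The requested component of w2 is 63.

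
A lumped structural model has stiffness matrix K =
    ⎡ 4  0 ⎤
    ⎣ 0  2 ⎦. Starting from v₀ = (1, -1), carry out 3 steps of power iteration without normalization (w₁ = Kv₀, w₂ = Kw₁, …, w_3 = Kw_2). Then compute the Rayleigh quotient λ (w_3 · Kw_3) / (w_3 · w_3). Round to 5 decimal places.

w1 = Kv₀ = (4·1 + 0·(-1); 0·1 + 2·(-1)) = (4, -2)
w2 = Kw1 = (4·4 + 0·(-2); 0·4 + 2·(-2)) = (16, -4)
w3 = Kw2 = (64, -8)
Kw3 = (256, -16)
w3·Kw3 = 64·256 + (-8)·(-16) = 16512; w3·w3 = 64·64 + (-8)·(-8) = 4160
λ ≈ 16512/4160 = 3.96923

λ ≈ 3.96923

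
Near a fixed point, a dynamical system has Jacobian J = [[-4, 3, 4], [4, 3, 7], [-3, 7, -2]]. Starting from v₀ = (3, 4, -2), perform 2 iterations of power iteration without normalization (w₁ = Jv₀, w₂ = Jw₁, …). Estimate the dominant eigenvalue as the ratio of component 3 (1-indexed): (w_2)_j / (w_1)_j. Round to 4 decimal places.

w1 = Jv₀ = ((-4)·3 + 3·4 + 4·(-2); 4·3 + 3·4 + 7·(-2); (-3)·3 + 7·4 + (-2)·(-2)) = (-8, 10, 23)
w2 = Jw1 = ((-4)·(-8) + 3·10 + 4·23; 4·(-8) + 3·10 + 7·23; (-3)·(-8) + 7·10 + (-2)·23) = (154, 159, 48)
Ratio at component: 48 / 23 = 2.0870

λ ≈ 2.0870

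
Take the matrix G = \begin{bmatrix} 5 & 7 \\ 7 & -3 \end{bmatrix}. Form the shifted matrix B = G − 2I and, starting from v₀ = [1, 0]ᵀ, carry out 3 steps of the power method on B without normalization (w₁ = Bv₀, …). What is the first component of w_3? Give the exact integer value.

B = G − 2I has rows (3, 7); (7, -5)
w1 = Bv₀ = (3·1 + 7·0; 7·1 + (-5)·0) = (3, 7)
w2 = Bw1 = (3·3 + 7·7; 7·3 + (-5)·7) = (58, -14)
w3 = Bw2 = (76, 476)
Requested component of w3: 76

76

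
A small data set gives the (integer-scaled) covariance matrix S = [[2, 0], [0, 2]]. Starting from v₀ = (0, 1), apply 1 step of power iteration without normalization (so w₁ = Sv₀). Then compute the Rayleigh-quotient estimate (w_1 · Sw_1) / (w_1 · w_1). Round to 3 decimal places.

2.000

w1 = Sv₀ = (2·0 + 0·1; 0·0 + 2·1) = (0, 2)
Sw1 = (0, 4)
w1·Sw1 = 0·0 + 2·4 = 8; w1·w1 = 0·0 + 2·2 = 4
λ ≈ 8/4 = 2.000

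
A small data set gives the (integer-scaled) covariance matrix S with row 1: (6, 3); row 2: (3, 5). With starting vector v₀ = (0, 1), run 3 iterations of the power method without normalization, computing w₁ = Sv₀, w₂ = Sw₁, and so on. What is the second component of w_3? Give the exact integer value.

269

w1 = Sv₀ = (6·0 + 3·1; 3·0 + 5·1) = (3, 5)
w2 = Sw1 = (6·3 + 3·5; 3·3 + 5·5) = (33, 34)
w3 = Sw2 = (300, 269)
The requested component of w3 is 269.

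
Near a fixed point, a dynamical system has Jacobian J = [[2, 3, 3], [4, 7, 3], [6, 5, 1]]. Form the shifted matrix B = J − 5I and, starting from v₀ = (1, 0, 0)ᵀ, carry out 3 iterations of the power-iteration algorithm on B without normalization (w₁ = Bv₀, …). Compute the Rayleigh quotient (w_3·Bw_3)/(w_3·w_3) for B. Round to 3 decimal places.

-4.749

B = J − 5I has rows (-3, 3, 3); (4, 2, 3); (6, 5, -4)
w1 = Bv₀ = (-3, 4, 6)
w2 = Bw1 = (39, 14, -22)
w3 = Bw2 = (-141, 118, 392)
Bw3 = (1953, 848, -1824)
w3·Bw3 = -890317; w3·w3 = 187469; μ ≈ -890317/187469 = -4.749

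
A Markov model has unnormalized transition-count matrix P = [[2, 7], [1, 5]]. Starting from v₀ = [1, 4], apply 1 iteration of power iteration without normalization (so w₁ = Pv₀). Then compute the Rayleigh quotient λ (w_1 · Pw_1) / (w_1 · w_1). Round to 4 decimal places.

λ ≈ 6.7450

w1 = Pv₀ = (30, 21)
Pw1 = (207, 135)
w1·Pw1 = 30·207 + 21·135 = 9045; w1·w1 = 30·30 + 21·21 = 1341
λ ≈ 9045/1341 = 6.7450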